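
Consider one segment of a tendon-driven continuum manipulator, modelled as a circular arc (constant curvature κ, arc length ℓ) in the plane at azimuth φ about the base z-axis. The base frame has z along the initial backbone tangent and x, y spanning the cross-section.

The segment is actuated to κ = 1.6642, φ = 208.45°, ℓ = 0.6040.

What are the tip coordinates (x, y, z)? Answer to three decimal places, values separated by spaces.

θ = κ·ℓ = 1.6642 × 0.6040 = 1.00518 rad
ρ = (1 − cos θ)/κ = (1 − 0.53594)/1.6642 = 0.27885
z = sin θ / κ = 0.84426/1.6642 = 0.50730
x = ρ cos φ = 0.27885 × cos(208.45°) = -0.24517
y = ρ sin φ = 0.27885 × sin(208.45°) = -0.13284

-0.245 -0.133 0.507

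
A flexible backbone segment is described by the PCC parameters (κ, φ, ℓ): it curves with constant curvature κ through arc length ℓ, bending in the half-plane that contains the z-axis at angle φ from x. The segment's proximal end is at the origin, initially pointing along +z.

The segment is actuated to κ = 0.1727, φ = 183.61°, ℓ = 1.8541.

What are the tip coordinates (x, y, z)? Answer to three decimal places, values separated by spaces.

θ = κ·ℓ = 0.1727 × 1.8541 = 0.32020 rad
ρ = (1 − cos θ)/κ = (1 − 0.94917)/0.1727 = 0.29432
z = sin θ / κ = 0.31476/0.1727 = 1.82258
x = ρ cos φ = 0.29432 × cos(183.61°) = -0.29373
y = ρ sin φ = 0.29432 × sin(183.61°) = -0.01853

-0.294 -0.019 1.823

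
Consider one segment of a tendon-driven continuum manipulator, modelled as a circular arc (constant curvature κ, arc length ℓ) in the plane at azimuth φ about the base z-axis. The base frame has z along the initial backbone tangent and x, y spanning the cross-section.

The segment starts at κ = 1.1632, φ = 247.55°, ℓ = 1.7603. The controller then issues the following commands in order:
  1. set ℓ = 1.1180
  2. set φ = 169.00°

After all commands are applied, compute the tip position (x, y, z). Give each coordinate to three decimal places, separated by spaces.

initial: κ=1.1632, φ=247.55°, ℓ=1.7603
cmd 1: set ℓ=1.1180 → (κ,φ,ℓ)=(1.1632,247.55°,1.1180) → tip=(-0.2406,-0.5824,0.8285)
cmd 2: set φ=169.00° → (κ,φ,ℓ)=(1.1632,169.00°,1.1180) → tip=(-0.6185,0.1202,0.8285)

-0.619 0.120 0.828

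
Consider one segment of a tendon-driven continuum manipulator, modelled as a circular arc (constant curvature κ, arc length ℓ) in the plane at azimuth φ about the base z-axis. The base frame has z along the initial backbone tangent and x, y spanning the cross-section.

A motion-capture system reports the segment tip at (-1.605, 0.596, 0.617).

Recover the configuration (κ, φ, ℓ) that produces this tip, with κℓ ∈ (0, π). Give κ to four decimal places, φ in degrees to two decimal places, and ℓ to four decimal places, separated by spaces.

ρ = √(x²+y²) = √(-1.605² + 0.596²) = 1.71209
φ = atan2(y, x) mod 360° = atan2(0.596, -1.605) = 159.6280°
|p|² = ρ² + z² = 1.71209² + 0.617² = 3.31193
κ = 2ρ / |p|² = 2×1.71209 / 3.31193 = 1.03389
θ = 2·atan2(ρ, z) = 2·atan2(1.71209, 0.617) = 2.44981 rad
ℓ = θ/κ = 2.44981/1.03389 = 2.36951

1.0339 159.63 2.3695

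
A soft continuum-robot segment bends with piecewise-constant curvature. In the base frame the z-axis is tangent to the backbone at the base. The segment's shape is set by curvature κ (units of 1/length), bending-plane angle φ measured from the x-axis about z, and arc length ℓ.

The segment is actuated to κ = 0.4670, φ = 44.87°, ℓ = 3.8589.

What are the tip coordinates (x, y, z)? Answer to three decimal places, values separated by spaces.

θ = κ·ℓ = 0.4670 × 3.8589 = 1.80211 rad
ρ = (1 − cos θ)/κ = (1 − -0.22925)/0.4670 = 2.63223
z = sin θ / κ = 0.97337/0.4670 = 2.08430
x = ρ cos φ = 2.63223 × cos(44.87°) = 1.86549
y = ρ sin φ = 2.63223 × sin(44.87°) = 1.85704

1.865 1.857 2.084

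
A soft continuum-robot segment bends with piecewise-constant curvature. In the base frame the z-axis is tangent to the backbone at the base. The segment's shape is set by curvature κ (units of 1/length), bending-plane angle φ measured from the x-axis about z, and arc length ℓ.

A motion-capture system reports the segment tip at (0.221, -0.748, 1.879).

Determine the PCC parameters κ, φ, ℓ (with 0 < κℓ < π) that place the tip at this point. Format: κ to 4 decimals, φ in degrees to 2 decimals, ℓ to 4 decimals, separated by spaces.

0.3769 286.46 2.0879

ρ = √(x²+y²) = √(0.221² + -0.748²) = 0.77996
φ = atan2(y, x) mod 360° = atan2(-0.748, 0.221) = 286.4600°
|p|² = ρ² + z² = 0.77996² + 1.879² = 4.13899
κ = 2ρ / |p|² = 2×0.77996 / 4.13899 = 0.37689
θ = 2·atan2(ρ, z) = 2·atan2(0.77996, 1.879) = 0.78690 rad
ℓ = θ/κ = 0.78690/0.37689 = 2.08790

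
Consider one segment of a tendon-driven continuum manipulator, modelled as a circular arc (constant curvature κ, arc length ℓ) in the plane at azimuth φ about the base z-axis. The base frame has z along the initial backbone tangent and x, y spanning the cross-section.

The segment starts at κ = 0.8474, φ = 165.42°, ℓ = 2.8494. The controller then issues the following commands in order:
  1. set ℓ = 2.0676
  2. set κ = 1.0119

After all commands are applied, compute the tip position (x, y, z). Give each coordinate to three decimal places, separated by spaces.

initial: κ=0.8474, φ=165.42°, ℓ=2.8494
cmd 1: set ℓ=2.0676 → (κ,φ,ℓ)=(0.8474,165.42°,2.0676) → tip=(-1.3480,0.3506,1.1607)
cmd 2: set κ=1.0119 → (κ,φ,ℓ)=(1.0119,165.42°,2.0676) → tip=(-1.4328,0.3727,0.8569)

-1.433 0.373 0.857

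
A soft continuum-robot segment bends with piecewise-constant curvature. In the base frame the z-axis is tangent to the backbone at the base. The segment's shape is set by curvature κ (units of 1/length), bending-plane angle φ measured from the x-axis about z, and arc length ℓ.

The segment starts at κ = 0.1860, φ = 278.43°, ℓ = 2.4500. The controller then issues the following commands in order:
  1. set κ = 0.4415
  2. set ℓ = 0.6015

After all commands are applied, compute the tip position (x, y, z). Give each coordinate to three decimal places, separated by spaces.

0.012 -0.079 0.594

initial: κ=0.1860, φ=278.43°, ℓ=2.4500
cmd 1: set κ=0.4415 → (κ,φ,ℓ)=(0.4415,278.43°,2.4500) → tip=(0.1760,-1.1878,1.9994)
cmd 2: set ℓ=0.6015 → (κ,φ,ℓ)=(0.4415,278.43°,0.6015) → tip=(0.0116,-0.0785,0.5945)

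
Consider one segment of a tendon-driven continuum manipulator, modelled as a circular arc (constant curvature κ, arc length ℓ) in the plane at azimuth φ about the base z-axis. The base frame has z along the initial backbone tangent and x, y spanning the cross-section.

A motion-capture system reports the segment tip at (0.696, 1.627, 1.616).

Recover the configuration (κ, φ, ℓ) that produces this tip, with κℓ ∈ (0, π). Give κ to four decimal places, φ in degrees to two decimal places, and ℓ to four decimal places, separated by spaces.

0.6163 66.84 2.6960

ρ = √(x²+y²) = √(0.696² + 1.627²) = 1.76962
φ = atan2(y, x) mod 360° = atan2(1.627, 0.696) = 66.8397°
|p|² = ρ² + z² = 1.76962² + 1.616² = 5.74300
κ = 2ρ / |p|² = 2×1.76962 / 5.74300 = 0.61627
θ = 2·atan2(ρ, z) = 2·atan2(1.76962, 1.616) = 1.66148 rad
ℓ = θ/κ = 1.66148/0.61627 = 2.69603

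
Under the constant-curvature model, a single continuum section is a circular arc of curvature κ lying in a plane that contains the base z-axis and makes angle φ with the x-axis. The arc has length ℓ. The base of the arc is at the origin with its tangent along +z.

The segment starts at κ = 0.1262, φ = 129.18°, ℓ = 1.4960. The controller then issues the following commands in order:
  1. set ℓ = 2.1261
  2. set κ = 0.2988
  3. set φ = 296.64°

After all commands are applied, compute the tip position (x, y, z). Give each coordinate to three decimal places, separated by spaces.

initial: κ=0.1262, φ=129.18°, ℓ=1.4960
cmd 1: set ℓ=2.1261 → (κ,φ,ℓ)=(0.1262,129.18°,2.1261) → tip=(-0.1791,0.2198,2.1007)
cmd 2: set κ=0.2988 → (κ,φ,ℓ)=(0.2988,129.18°,2.1261) → tip=(-0.4125,0.5061,1.9859)
cmd 3: set φ=296.64° → (κ,φ,ℓ)=(0.2988,296.64°,2.1261) → tip=(0.2928,-0.5836,1.9859)

0.293 -0.584 1.986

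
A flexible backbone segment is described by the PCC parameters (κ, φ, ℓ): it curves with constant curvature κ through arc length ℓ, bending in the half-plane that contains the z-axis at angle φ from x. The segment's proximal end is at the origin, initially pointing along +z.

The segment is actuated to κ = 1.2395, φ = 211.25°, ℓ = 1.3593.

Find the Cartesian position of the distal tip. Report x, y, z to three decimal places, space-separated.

θ = κ·ℓ = 1.2395 × 1.3593 = 1.68485 rad
ρ = (1 − cos θ)/κ = (1 − -0.11381)/1.2395 = 0.89860
z = sin θ / κ = 0.99350/1.2395 = 0.80154
x = ρ cos φ = 0.89860 × cos(211.25°) = -0.76822
y = ρ sin φ = 0.89860 × sin(211.25°) = -0.46617

-0.768 -0.466 0.802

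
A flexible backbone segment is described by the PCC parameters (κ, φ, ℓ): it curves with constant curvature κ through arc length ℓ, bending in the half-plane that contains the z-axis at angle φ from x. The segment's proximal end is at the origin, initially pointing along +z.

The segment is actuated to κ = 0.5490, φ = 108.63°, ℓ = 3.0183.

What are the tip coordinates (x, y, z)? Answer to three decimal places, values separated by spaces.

θ = κ·ℓ = 0.5490 × 3.0183 = 1.65705 rad
ρ = (1 − cos θ)/κ = (1 − -0.08614)/0.5490 = 1.97840
z = sin θ / κ = 0.99628/0.5490 = 1.81472
x = ρ cos φ = 1.97840 × cos(108.63°) = -0.63201
y = ρ sin φ = 1.97840 × sin(108.63°) = 1.87474

-0.632 1.875 1.815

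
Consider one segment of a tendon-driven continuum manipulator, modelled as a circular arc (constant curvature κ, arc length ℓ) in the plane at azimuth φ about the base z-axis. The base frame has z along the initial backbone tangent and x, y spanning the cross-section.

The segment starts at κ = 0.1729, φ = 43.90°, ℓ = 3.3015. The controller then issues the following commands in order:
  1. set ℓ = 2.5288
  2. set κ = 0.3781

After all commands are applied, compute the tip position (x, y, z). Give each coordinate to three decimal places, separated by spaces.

0.807 0.776 2.161

initial: κ=0.1729, φ=43.90°, ℓ=3.3015
cmd 1: set ℓ=2.5288 → (κ,φ,ℓ)=(0.1729,43.90°,2.5288) → tip=(0.3920,0.3773,2.4490)
cmd 2: set κ=0.3781 → (κ,φ,ℓ)=(0.3781,43.90°,2.5288) → tip=(0.8067,0.7763,2.1607)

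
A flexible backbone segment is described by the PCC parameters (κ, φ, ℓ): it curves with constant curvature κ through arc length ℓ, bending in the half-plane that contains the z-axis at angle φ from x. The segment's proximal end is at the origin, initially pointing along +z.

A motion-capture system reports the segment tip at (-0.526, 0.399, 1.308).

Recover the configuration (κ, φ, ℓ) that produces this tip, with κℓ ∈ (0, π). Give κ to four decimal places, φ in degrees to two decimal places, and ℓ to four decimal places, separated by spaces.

ρ = √(x²+y²) = √(-0.526² + 0.399²) = 0.66021
φ = atan2(y, x) mod 360° = atan2(0.399, -0.526) = 142.8177°
|p|² = ρ² + z² = 0.66021² + 1.308² = 2.14674
κ = 2ρ / |p|² = 2×0.66021 / 2.14674 = 0.61508
θ = 2·atan2(ρ, z) = 2·atan2(0.66021, 1.308) = 0.93488 rad
ℓ = θ/κ = 0.93488/0.61508 = 1.51992

0.6151 142.82 1.5199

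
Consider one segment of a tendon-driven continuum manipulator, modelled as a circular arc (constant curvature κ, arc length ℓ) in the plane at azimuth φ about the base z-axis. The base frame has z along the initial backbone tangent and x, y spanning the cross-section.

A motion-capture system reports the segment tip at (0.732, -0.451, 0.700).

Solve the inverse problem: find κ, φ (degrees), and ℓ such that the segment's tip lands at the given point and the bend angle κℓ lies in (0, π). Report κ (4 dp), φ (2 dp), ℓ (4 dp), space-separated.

ρ = √(x²+y²) = √(0.732² + -0.451²) = 0.85978
φ = atan2(y, x) mod 360° = atan2(-0.451, 0.732) = 328.3619°
|p|² = ρ² + z² = 0.85978² + 0.700² = 1.22922
κ = 2ρ / |p|² = 2×0.85978 / 1.22922 = 1.39890
θ = 2·atan2(ρ, z) = 2·atan2(0.85978, 0.700) = 1.77496 rad
ℓ = θ/κ = 1.77496/1.39890 = 1.26883

1.3989 328.36 1.2688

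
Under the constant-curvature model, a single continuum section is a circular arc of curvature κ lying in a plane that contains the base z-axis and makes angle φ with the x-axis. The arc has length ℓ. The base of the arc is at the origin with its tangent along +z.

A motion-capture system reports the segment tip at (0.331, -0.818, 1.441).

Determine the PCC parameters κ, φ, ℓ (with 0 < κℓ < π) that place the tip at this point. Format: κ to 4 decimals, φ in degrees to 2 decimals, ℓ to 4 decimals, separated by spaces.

0.6181 292.03 1.7778

ρ = √(x²+y²) = √(0.331² + -0.818²) = 0.88243
φ = atan2(y, x) mod 360° = atan2(-0.818, 0.331) = 292.0305°
|p|² = ρ² + z² = 0.88243² + 1.441² = 2.85517
κ = 2ρ / |p|² = 2×0.88243 / 2.85517 = 0.61813
θ = 2·atan2(ρ, z) = 2·atan2(0.88243, 1.441) = 1.09894 rad
ℓ = θ/κ = 1.09894/0.61813 = 1.77784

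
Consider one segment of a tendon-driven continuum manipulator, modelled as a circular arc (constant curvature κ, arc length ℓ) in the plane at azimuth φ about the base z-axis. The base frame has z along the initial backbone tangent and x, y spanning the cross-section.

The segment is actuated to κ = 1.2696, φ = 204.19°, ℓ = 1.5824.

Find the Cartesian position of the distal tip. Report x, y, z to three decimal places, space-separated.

-1.023 -0.460 0.713

θ = κ·ℓ = 1.2696 × 1.5824 = 2.00902 rad
ρ = (1 − cos θ)/κ = (1 − -0.42433)/1.2696 = 1.12187
z = sin θ / κ = 0.90551/1.2696 = 0.71322
x = ρ cos φ = 1.12187 × cos(204.19°) = -1.02336
y = ρ sin φ = 1.12187 × sin(204.19°) = -0.45970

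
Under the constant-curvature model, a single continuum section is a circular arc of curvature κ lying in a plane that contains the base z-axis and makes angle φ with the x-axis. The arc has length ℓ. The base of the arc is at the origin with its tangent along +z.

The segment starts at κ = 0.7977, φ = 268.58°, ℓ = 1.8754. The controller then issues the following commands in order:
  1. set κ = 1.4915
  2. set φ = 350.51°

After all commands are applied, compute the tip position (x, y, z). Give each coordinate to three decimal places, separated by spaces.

initial: κ=0.7977, φ=268.58°, ℓ=1.8754
cmd 1: set κ=1.4915 → (κ,φ,ℓ)=(1.4915,268.58°,1.8754) → tip=(-0.0323,-1.3012,0.2264)
cmd 2: set φ=350.51° → (κ,φ,ℓ)=(1.4915,350.51°,1.8754) → tip=(1.2837,-0.2146,0.2264)

1.284 -0.215 0.226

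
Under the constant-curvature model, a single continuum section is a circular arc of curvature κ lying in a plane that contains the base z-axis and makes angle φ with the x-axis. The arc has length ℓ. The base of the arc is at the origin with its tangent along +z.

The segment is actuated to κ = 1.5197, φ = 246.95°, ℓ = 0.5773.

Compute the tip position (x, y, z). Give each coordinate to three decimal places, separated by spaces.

θ = κ·ℓ = 1.5197 × 0.5773 = 0.87732 rad
ρ = (1 − cos θ)/κ = (1 − 0.63921)/1.5197 = 0.23741
z = sin θ / κ = 0.76903/1.5197 = 0.50604
x = ρ cos φ = 0.23741 × cos(246.95°) = -0.09295
y = ρ sin φ = 0.23741 × sin(246.95°) = -0.21845

-0.093 -0.218 0.506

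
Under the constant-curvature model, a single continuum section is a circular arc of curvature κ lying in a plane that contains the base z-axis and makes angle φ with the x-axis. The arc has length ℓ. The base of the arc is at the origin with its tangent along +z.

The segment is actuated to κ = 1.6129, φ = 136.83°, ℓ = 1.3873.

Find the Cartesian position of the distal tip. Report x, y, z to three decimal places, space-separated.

θ = κ·ℓ = 1.6129 × 1.3873 = 2.23758 rad
ρ = (1 − cos θ)/κ = (1 − -0.61846)/1.6129 = 1.00345
z = sin θ / κ = 0.78582/1.6129 = 0.48721
x = ρ cos φ = 1.00345 × cos(136.83°) = -0.73184
y = ρ sin φ = 1.00345 × sin(136.83°) = 0.68652

-0.732 0.687 0.487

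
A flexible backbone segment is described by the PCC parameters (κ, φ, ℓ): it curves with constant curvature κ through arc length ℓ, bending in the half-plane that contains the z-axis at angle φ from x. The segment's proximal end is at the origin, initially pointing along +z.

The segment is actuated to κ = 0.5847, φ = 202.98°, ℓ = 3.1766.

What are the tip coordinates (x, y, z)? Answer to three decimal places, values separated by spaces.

θ = κ·ℓ = 0.5847 × 3.1766 = 1.85736 rad
ρ = (1 − cos θ)/κ = (1 − -0.28266)/0.5847 = 2.19370
z = sin θ / κ = 0.95922/0.5847 = 1.64054
x = ρ cos φ = 2.19370 × cos(202.98°) = -2.01961
y = ρ sin φ = 2.19370 × sin(202.98°) = -0.85644

-2.020 -0.856 1.641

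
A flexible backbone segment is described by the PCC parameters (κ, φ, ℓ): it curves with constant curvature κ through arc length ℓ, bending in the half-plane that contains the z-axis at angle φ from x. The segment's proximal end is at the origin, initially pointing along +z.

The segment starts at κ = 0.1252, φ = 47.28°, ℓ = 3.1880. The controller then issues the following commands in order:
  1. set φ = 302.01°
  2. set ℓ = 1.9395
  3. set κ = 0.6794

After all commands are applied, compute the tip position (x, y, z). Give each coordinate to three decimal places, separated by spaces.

initial: κ=0.1252, φ=47.28°, ℓ=3.1880
cmd 1: set φ=302.01° → (κ,φ,ℓ)=(0.1252,302.01°,3.1880) → tip=(0.3328,-0.5324,3.1040)
cmd 2: set ℓ=1.9395 → (κ,φ,ℓ)=(0.1252,302.01°,1.9395) → tip=(0.1242,-0.1987,1.9205)
cmd 3: set κ=0.6794 → (κ,φ,ℓ)=(0.6794,302.01°,1.9395) → tip=(0.5848,-0.9356,1.4250)

0.585 -0.936 1.425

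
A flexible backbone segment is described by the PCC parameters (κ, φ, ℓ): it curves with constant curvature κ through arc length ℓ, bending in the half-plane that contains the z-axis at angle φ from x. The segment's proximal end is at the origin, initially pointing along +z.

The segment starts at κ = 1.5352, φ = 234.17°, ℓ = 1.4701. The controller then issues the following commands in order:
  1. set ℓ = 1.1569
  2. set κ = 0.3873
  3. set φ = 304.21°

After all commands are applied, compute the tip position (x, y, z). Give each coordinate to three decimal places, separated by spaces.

initial: κ=1.5352, φ=234.17°, ℓ=1.4701
cmd 1: set ℓ=1.1569 → (κ,φ,ℓ)=(1.5352,234.17°,1.1569) → tip=(-0.4590,-0.6358,0.6377)
cmd 2: set κ=0.3873 → (κ,φ,ℓ)=(0.3873,234.17°,1.1569) → tip=(-0.1492,-0.2066,1.1186)
cmd 3: set φ=304.21° → (κ,φ,ℓ)=(0.3873,304.21°,1.1569) → tip=(0.1433,-0.2108,1.1186)

0.143 -0.211 1.119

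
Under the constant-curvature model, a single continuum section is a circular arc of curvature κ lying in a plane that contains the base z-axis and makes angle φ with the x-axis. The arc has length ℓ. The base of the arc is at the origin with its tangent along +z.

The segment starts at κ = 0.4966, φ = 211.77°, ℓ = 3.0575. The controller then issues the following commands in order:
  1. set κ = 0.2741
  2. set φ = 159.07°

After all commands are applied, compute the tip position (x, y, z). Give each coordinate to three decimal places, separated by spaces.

initial: κ=0.4966, φ=211.77°, ℓ=3.0575
cmd 1: set κ=0.2741 → (κ,φ,ℓ)=(0.2741,211.77°,3.0575) → tip=(-1.0269,-0.6360,2.7120)
cmd 2: set φ=159.07° → (κ,φ,ℓ)=(0.2741,159.07°,3.0575) → tip=(-1.1282,0.4315,2.7120)

-1.128 0.432 2.712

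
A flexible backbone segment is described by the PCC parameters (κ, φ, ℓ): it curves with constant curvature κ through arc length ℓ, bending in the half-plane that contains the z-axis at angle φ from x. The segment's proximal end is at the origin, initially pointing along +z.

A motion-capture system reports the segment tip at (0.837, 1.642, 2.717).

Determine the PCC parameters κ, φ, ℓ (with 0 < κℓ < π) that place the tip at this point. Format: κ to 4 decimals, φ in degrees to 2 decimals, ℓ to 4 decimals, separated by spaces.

ρ = √(x²+y²) = √(0.837² + 1.642²) = 1.84302
φ = atan2(y, x) mod 360° = atan2(1.642, 0.837) = 62.9900°
|p|² = ρ² + z² = 1.84302² + 2.717² = 10.77882
κ = 2ρ / |p|² = 2×1.84302 / 10.77882 = 0.34197
θ = 2·atan2(ρ, z) = 2·atan2(1.84302, 2.717) = 1.19207 rad
ℓ = θ/κ = 1.19207/0.34197 = 3.48587

0.3420 62.99 3.4859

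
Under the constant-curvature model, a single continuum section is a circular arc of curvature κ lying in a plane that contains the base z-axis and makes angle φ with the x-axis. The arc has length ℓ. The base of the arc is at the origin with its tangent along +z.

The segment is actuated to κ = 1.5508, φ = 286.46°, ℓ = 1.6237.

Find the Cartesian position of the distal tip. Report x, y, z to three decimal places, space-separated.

θ = κ·ℓ = 1.5508 × 1.6237 = 2.51803 rad
ρ = (1 − cos θ)/κ = (1 − -0.81181)/1.5508 = 1.16830
z = sin θ / κ = 0.58393/1.5508 = 0.37653
x = ρ cos φ = 1.16830 × cos(286.46°) = 0.33103
y = ρ sin φ = 1.16830 × sin(286.46°) = -1.12042

0.331 -1.120 0.377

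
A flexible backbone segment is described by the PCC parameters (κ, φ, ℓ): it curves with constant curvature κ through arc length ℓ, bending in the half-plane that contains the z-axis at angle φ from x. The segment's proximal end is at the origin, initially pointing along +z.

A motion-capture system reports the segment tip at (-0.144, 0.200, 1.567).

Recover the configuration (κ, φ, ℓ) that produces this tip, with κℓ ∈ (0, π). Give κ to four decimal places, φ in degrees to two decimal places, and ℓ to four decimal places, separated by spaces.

0.1959 125.75 1.5927

ρ = √(x²+y²) = √(-0.144² + 0.200²) = 0.24645
φ = atan2(y, x) mod 360° = atan2(0.200, -0.144) = 125.7539°
|p|² = ρ² + z² = 0.24645² + 1.567² = 2.51622
κ = 2ρ / |p|² = 2×0.24645 / 2.51622 = 0.19589
θ = 2·atan2(ρ, z) = 2·atan2(0.24645, 1.567) = 0.31199 rad
ℓ = θ/κ = 0.31199/0.19589 = 1.59271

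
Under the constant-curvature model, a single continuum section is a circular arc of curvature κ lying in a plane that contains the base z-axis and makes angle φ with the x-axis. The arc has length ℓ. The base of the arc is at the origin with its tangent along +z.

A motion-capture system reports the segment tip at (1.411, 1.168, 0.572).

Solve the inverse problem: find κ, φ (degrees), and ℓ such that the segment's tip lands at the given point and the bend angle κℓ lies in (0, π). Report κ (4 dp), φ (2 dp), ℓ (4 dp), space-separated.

0.9949 39.62 2.5493

ρ = √(x²+y²) = √(1.411² + 1.168²) = 1.83171
φ = atan2(y, x) mod 360° = atan2(1.168, 1.411) = 39.6173°
|p|² = ρ² + z² = 1.83171² + 0.572² = 3.68233
κ = 2ρ / |p|² = 2×1.83171 / 3.68233 = 0.99486
θ = 2·atan2(ρ, z) = 2·atan2(1.83171, 0.572) = 2.53623 rad
ℓ = θ/κ = 2.53623/0.99486 = 2.54933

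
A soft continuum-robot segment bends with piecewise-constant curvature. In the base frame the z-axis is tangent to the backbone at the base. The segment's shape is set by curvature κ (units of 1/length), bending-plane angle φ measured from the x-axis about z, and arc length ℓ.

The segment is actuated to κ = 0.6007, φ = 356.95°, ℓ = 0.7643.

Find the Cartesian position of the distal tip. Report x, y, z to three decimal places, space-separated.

0.172 -0.009 0.738

θ = κ·ℓ = 0.6007 × 0.7643 = 0.45912 rad
ρ = (1 − cos θ)/κ = (1 − 0.89645)/0.6007 = 0.17239
z = sin θ / κ = 0.44315/0.6007 = 0.73773
x = ρ cos φ = 0.17239 × cos(356.95°) = 0.17215
y = ρ sin φ = 0.17239 × sin(356.95°) = -0.00917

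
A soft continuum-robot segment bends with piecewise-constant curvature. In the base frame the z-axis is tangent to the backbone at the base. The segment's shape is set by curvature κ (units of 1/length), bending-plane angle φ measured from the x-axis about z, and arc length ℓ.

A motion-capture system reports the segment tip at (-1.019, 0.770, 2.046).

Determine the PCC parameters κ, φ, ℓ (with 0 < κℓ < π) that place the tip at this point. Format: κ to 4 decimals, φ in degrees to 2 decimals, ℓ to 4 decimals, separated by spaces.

0.4391 142.92 2.5418

ρ = √(x²+y²) = √(-1.019² + 0.770²) = 1.27721
φ = atan2(y, x) mod 360° = atan2(0.770, -1.019) = 142.9237°
|p|² = ρ² + z² = 1.27721² + 2.046² = 5.81738
κ = 2ρ / |p|² = 2×1.27721 / 5.81738 = 0.43910
θ = 2·atan2(ρ, z) = 2·atan2(1.27721, 2.046) = 1.11611 rad
ℓ = θ/κ = 1.11611/0.43910 = 2.54182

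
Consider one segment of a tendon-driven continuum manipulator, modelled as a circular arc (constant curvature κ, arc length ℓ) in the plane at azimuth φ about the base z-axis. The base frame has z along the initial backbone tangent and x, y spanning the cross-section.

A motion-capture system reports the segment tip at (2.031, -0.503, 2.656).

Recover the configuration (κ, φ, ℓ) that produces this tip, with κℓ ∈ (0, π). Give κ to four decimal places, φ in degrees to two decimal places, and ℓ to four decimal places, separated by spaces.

0.3660 346.09 3.6457

ρ = √(x²+y²) = √(2.031² + -0.503²) = 2.09236
φ = atan2(y, x) mod 360° = atan2(-0.503, 2.031) = 346.0899°
|p|² = ρ² + z² = 2.09236² + 2.656² = 11.43231
κ = 2ρ / |p|² = 2×2.09236 / 11.43231 = 0.36604
θ = 2·atan2(ρ, z) = 2·atan2(2.09236, 2.656) = 1.33450 rad
ℓ = θ/κ = 1.33450/0.36604 = 3.64574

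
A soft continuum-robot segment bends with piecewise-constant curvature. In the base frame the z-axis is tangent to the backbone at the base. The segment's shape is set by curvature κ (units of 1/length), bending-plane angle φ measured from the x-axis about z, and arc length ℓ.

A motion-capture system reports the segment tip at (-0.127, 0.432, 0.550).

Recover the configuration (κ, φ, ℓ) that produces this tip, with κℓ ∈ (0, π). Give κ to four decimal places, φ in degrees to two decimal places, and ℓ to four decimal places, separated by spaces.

ρ = √(x²+y²) = √(-0.127² + 0.432²) = 0.45028
φ = atan2(y, x) mod 360° = atan2(0.432, -0.127) = 106.3824°
|p|² = ρ² + z² = 0.45028² + 0.550² = 0.50525
κ = 2ρ / |p|² = 2×0.45028 / 0.50525 = 1.78240
θ = 2·atan2(ρ, z) = 2·atan2(0.45028, 0.550) = 1.37207 rad
ℓ = θ/κ = 1.37207/1.78240 = 0.76979

1.7824 106.38 0.7698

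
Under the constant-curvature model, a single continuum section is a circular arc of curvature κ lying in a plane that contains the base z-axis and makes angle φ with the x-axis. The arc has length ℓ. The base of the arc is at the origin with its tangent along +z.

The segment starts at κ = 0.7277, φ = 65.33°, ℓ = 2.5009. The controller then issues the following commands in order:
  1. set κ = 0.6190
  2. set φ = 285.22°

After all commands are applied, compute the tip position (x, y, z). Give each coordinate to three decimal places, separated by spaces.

initial: κ=0.7277, φ=65.33°, ℓ=2.5009
cmd 1: set κ=0.6190 → (κ,φ,ℓ)=(0.6190,65.33°,2.5009) → tip=(0.6590,1.4347,1.6151)
cmd 2: set φ=285.22° → (κ,φ,ℓ)=(0.6190,285.22°,2.5009) → tip=(0.4145,-1.5234,1.6151)

0.414 -1.523 1.615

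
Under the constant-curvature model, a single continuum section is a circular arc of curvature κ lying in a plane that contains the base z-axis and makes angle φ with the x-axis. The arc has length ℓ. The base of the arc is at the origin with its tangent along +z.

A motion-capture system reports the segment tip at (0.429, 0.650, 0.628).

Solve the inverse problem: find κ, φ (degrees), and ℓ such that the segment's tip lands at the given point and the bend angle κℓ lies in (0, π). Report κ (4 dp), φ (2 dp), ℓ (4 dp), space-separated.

ρ = √(x²+y²) = √(0.429² + 0.650²) = 0.77881
φ = atan2(y, x) mod 360° = atan2(0.650, 0.429) = 56.5752°
|p|² = ρ² + z² = 0.77881² + 0.628² = 1.00093
κ = 2ρ / |p|² = 2×0.77881 / 1.00093 = 1.55618
θ = 2·atan2(ρ, z) = 2·atan2(0.77881, 0.628) = 1.78438 rad
ℓ = θ/κ = 1.78438/1.55618 = 1.14664

1.5562 56.58 1.1466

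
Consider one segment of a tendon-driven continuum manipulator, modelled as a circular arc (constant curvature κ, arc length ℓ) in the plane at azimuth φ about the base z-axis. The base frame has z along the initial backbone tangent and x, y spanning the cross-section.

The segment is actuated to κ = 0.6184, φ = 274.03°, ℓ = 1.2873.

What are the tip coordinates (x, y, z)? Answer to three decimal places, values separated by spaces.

θ = κ·ℓ = 0.6184 × 1.2873 = 0.79607 rad
ρ = (1 − cos θ)/κ = (1 − 0.69952)/0.6184 = 0.48589
z = sin θ / κ = 0.71461/0.6184 = 1.15558
x = ρ cos φ = 0.48589 × cos(274.03°) = 0.03415
y = ρ sin φ = 0.48589 × sin(274.03°) = -0.48469

0.034 -0.485 1.156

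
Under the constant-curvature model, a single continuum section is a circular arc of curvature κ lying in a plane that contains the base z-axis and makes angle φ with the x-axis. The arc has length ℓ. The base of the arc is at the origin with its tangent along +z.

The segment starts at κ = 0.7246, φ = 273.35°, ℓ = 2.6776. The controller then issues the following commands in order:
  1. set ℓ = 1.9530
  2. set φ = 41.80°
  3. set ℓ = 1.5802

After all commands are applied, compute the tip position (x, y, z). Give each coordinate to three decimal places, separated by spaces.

initial: κ=0.7246, φ=273.35°, ℓ=2.6776
cmd 1: set ℓ=1.9530 → (κ,φ,ℓ)=(0.7246,273.35°,1.9530) → tip=(0.0681,-1.1641,1.3634)
cmd 2: set φ=41.80° → (κ,φ,ℓ)=(0.7246,41.80°,1.9530) → tip=(0.8693,0.7773,1.3634)
cmd 3: set ℓ=1.5802 → (κ,φ,ℓ)=(0.7246,41.80°,1.5802) → tip=(0.6039,0.5399,1.2569)

0.604 0.540 1.257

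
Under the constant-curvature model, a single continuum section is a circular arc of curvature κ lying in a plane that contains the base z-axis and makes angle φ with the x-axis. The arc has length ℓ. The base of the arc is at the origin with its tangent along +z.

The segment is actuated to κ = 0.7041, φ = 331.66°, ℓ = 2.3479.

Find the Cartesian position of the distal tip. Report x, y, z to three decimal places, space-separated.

1.353 -0.730 1.415

θ = κ·ℓ = 0.7041 × 2.3479 = 1.65316 rad
ρ = (1 − cos θ)/κ = (1 − -0.08227)/0.7041 = 1.53709
z = sin θ / κ = 0.99661/0.7041 = 1.41544
x = ρ cos φ = 1.53709 × cos(331.66°) = 1.35287
y = ρ sin φ = 1.53709 × sin(331.66°) = -0.72966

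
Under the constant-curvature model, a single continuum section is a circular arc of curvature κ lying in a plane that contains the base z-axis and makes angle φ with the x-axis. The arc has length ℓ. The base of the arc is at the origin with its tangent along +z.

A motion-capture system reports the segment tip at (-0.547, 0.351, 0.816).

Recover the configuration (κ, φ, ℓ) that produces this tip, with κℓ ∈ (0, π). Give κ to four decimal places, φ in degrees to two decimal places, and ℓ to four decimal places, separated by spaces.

ρ = √(x²+y²) = √(-0.547² + 0.351²) = 0.64993
φ = atan2(y, x) mod 360° = atan2(0.351, -0.547) = 147.3124°
|p|² = ρ² + z² = 0.64993² + 0.816² = 1.08827
κ = 2ρ / |p|² = 2×0.64993 / 1.08827 = 1.19443
θ = 2·atan2(ρ, z) = 2·atan2(0.64993, 0.816) = 1.34519 rad
ℓ = θ/κ = 1.34519/1.19443 = 1.12621

1.1944 147.31 1.1262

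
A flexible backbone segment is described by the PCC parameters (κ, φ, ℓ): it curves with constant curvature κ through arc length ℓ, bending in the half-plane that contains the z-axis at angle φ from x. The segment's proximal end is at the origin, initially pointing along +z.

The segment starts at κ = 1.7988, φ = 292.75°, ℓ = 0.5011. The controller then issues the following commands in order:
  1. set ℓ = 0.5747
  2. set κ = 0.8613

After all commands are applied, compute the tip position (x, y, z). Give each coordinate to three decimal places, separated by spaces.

0.054 -0.129 0.552

initial: κ=1.7988, φ=292.75°, ℓ=0.5011
cmd 1: set ℓ=0.5747 → (κ,φ,ℓ)=(1.7988,292.75°,0.5747) → tip=(0.1050,-0.2504,0.4777)
cmd 2: set κ=0.8613 → (κ,φ,ℓ)=(0.8613,292.75°,0.5747) → tip=(0.0539,-0.1285,0.5515)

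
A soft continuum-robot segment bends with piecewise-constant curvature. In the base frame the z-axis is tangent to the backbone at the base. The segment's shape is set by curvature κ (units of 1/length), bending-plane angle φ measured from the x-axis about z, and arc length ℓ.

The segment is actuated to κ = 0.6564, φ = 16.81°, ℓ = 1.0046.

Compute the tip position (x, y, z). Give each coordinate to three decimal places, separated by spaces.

θ = κ·ℓ = 0.6564 × 1.0046 = 0.65942 rad
ρ = (1 − cos θ)/κ = (1 − 0.79035)/0.6564 = 0.31940
z = sin θ / κ = 0.61266/0.6564 = 0.93336
x = ρ cos φ = 0.31940 × cos(16.81°) = 0.30575
y = ρ sin φ = 0.31940 × sin(16.81°) = 0.09237

0.306 0.092 0.933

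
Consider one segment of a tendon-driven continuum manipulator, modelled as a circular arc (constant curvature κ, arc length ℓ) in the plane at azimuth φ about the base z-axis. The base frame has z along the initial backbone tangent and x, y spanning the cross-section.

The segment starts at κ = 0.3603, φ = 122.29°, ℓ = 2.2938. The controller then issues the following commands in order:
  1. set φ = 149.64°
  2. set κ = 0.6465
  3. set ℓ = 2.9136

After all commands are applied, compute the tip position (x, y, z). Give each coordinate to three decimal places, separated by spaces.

-1.745 1.022 1.472

initial: κ=0.3603, φ=122.29°, ℓ=2.2938
cmd 1: set φ=149.64° → (κ,φ,ℓ)=(0.3603,149.64°,2.2938) → tip=(-0.7724,0.4524,2.0415)
cmd 2: set κ=0.6465 → (κ,φ,ℓ)=(0.6465,149.64°,2.2938) → tip=(-1.2176,0.7132,1.5408)
cmd 3: set ℓ=2.9136 → (κ,φ,ℓ)=(0.6465,149.64°,2.9136) → tip=(-1.7454,1.0224,1.4717)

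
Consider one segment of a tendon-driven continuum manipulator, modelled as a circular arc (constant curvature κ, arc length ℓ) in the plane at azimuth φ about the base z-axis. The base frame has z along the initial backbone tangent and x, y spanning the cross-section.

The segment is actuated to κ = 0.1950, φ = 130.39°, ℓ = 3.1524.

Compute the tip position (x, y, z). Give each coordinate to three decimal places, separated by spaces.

θ = κ·ℓ = 0.1950 × 3.1524 = 0.61472 rad
ρ = (1 − cos θ)/κ = (1 − 0.81694)/0.1950 = 0.93879
z = sin θ / κ = 0.57673/0.1950 = 2.95758
x = ρ cos φ = 0.93879 × cos(130.39°) = -0.60832
y = ρ sin φ = 0.93879 × sin(130.39°) = 0.71503

-0.608 0.715 2.958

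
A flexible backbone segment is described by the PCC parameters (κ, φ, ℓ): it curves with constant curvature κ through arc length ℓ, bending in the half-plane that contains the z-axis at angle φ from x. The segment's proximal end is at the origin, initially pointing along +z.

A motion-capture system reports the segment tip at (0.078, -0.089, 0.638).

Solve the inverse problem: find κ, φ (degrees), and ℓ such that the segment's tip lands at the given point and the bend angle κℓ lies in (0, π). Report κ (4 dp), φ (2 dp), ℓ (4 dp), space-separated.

0.5621 311.23 0.6525

ρ = √(x²+y²) = √(0.078² + -0.089²) = 0.11834
φ = atan2(y, x) mod 360° = atan2(-0.089, 0.078) = 311.2315°
|p|² = ρ² + z² = 0.11834² + 0.638² = 0.42105
κ = 2ρ / |p|² = 2×0.11834 / 0.42105 = 0.56213
θ = 2·atan2(ρ, z) = 2·atan2(0.11834, 0.638) = 0.36681 rad
ℓ = θ/κ = 0.36681/0.56213 = 0.65254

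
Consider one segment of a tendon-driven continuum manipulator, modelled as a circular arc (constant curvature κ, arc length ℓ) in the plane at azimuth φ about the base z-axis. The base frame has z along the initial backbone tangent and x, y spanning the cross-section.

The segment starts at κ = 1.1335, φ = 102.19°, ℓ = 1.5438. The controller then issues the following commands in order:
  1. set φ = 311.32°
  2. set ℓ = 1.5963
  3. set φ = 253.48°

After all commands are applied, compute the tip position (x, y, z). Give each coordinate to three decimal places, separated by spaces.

-0.310 -1.046 0.857

initial: κ=1.1335, φ=102.19°, ℓ=1.5438
cmd 1: set φ=311.32° → (κ,φ,ℓ)=(1.1335,311.32°,1.5438) → tip=(0.6863,-0.7806,0.8681)
cmd 2: set ℓ=1.5963 → (κ,φ,ℓ)=(1.1335,311.32°,1.5963) → tip=(0.7202,-0.8192,0.8572)
cmd 3: set φ=253.48° → (κ,φ,ℓ)=(1.1335,253.48°,1.5963) → tip=(-0.3102,-1.0457,0.8572)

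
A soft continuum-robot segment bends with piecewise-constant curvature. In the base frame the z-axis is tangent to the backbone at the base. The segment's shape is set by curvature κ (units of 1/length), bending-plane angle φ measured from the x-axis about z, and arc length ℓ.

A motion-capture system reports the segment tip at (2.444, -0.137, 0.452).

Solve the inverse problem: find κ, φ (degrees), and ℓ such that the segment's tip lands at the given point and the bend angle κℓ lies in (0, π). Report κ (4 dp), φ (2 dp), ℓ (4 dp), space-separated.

0.7901 356.79 3.5140

ρ = √(x²+y²) = √(2.444² + -0.137²) = 2.44784
φ = atan2(y, x) mod 360° = atan2(-0.137, 2.444) = 356.7916°
|p|² = ρ² + z² = 2.44784² + 0.452² = 6.19621
κ = 2ρ / |p|² = 2×2.44784 / 6.19621 = 0.79011
θ = 2·atan2(ρ, z) = 2·atan2(2.44784, 0.452) = 2.77640 rad
ℓ = θ/κ = 2.77640/0.79011 = 3.51395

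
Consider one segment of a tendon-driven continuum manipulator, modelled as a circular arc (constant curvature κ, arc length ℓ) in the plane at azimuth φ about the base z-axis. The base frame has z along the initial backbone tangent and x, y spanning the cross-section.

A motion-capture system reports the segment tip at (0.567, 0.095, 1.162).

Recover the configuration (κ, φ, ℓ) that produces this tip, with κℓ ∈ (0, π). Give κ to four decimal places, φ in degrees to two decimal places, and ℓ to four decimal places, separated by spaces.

0.6841 9.51 1.3432

ρ = √(x²+y²) = √(0.567² + 0.095²) = 0.57490
φ = atan2(y, x) mod 360° = atan2(0.095, 0.567) = 9.5115°
|p|² = ρ² + z² = 0.57490² + 1.162² = 1.68076
κ = 2ρ / |p|² = 2×0.57490 / 1.68076 = 0.68410
θ = 2·atan2(ρ, z) = 2·atan2(0.57490, 1.162) = 0.91888 rad
ℓ = θ/κ = 0.91888/0.68410 = 1.34320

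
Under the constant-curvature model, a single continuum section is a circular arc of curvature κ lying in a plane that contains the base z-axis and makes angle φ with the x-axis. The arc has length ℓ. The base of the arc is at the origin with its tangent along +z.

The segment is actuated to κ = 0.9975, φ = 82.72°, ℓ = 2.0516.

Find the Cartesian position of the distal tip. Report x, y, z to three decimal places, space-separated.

0.185 1.450 0.891

θ = κ·ℓ = 0.9975 × 2.0516 = 2.04647 rad
ρ = (1 − cos θ)/κ = (1 − -0.45794)/0.9975 = 1.46159
z = sin θ / κ = 0.88898/0.9975 = 0.89121
x = ρ cos φ = 1.46159 × cos(82.72°) = 0.18521
y = ρ sin φ = 1.46159 × sin(82.72°) = 1.44981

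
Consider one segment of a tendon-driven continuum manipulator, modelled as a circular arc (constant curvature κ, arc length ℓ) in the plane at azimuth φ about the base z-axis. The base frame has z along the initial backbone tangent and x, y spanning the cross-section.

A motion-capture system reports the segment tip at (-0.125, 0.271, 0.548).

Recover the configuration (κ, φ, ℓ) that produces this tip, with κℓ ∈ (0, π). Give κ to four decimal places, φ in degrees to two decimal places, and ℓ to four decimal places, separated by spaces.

ρ = √(x²+y²) = √(-0.125² + 0.271²) = 0.29844
φ = atan2(y, x) mod 360° = atan2(0.271, -0.125) = 114.7617°
|p|² = ρ² + z² = 0.29844² + 0.548² = 0.38937
κ = 2ρ / |p|² = 2×0.29844 / 0.38937 = 1.53293
θ = 2·atan2(ρ, z) = 2·atan2(0.29844, 0.548) = 0.99737 rad
ℓ = θ/κ = 0.99737/1.53293 = 0.65063

1.5329 114.76 0.6506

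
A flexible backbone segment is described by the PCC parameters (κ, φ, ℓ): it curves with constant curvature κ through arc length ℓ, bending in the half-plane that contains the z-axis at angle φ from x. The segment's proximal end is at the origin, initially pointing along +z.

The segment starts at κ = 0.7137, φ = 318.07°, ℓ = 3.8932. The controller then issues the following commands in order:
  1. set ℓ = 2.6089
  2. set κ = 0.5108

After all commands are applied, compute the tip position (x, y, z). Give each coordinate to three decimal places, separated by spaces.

initial: κ=0.7137, φ=318.07°, ℓ=3.8932
cmd 1: set ℓ=2.6089 → (κ,φ,ℓ)=(0.7137,318.07°,2.6089) → tip=(1.3417,-1.2051,1.3422)
cmd 2: set κ=0.5108 → (κ,φ,ℓ)=(0.5108,318.07°,2.6089) → tip=(1.1128,-0.9996,1.9024)

1.113 -1.000 1.902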